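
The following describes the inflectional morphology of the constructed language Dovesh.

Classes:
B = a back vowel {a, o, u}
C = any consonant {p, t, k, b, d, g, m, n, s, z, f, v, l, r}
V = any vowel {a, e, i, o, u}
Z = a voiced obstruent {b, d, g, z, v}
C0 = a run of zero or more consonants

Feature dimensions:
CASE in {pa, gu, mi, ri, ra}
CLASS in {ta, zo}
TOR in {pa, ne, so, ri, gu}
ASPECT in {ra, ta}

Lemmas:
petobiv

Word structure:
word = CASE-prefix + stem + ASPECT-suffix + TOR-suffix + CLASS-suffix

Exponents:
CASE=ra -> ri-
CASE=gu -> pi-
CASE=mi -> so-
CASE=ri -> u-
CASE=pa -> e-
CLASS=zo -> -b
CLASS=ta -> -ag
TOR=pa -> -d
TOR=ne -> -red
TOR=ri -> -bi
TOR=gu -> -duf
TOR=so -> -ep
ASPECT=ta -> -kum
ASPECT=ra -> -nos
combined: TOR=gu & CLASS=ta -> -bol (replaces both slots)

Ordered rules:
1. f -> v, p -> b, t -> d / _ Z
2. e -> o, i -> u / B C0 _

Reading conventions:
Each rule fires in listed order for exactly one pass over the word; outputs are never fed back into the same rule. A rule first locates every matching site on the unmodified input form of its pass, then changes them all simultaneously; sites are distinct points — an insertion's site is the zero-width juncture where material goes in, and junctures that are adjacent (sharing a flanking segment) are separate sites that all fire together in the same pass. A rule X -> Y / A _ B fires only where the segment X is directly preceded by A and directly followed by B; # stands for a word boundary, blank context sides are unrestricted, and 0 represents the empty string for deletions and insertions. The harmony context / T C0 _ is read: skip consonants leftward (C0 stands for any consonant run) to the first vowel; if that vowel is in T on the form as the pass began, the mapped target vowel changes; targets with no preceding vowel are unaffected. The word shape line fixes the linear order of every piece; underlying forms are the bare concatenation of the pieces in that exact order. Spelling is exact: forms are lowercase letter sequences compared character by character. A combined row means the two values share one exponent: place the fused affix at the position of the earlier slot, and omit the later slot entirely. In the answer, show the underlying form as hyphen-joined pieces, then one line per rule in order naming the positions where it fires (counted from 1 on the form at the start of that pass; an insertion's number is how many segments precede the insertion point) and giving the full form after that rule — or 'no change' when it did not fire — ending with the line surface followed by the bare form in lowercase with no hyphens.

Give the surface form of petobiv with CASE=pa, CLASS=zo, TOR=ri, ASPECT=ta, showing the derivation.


underlying: e-petobiv-kum-bi-b
1. f -> v, p -> b, t -> d / _ Z: no change
2. e -> o, i -> u / B C0 _: fires at position(s) 7, 13: epetobuvkumbub
surface: epetobuvkumbub


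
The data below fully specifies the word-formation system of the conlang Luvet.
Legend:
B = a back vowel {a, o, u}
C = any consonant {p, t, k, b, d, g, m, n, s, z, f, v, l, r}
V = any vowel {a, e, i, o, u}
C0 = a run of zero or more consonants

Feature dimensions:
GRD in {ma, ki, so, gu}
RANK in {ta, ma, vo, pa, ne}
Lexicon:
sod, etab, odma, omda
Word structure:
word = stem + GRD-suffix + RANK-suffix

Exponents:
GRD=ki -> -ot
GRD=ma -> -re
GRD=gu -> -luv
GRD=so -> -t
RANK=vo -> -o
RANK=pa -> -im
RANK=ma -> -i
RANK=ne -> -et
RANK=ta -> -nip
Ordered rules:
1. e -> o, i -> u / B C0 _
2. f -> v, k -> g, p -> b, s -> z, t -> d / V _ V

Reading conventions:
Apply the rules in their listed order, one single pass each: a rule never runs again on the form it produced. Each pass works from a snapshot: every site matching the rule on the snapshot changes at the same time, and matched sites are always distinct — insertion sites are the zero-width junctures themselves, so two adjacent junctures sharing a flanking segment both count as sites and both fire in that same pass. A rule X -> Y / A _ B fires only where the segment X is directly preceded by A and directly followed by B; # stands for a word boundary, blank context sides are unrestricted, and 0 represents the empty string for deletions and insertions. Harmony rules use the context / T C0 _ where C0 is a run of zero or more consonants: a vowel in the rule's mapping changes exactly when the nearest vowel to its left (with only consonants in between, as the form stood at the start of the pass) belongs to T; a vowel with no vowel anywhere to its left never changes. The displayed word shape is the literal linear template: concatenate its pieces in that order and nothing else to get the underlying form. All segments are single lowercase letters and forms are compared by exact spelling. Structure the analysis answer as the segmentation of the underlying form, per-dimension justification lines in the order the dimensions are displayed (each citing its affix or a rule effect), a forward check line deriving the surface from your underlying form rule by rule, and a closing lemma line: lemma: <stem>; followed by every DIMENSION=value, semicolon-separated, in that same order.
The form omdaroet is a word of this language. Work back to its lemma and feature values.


underlying: omda-re-et
GRD=ma - signalled by the affix -re
RANK=ne - signalled by the affix -et
check: omdareet -> omdaroet -> omdaroet
lemma: omda; GRD=ma; RANK=ne


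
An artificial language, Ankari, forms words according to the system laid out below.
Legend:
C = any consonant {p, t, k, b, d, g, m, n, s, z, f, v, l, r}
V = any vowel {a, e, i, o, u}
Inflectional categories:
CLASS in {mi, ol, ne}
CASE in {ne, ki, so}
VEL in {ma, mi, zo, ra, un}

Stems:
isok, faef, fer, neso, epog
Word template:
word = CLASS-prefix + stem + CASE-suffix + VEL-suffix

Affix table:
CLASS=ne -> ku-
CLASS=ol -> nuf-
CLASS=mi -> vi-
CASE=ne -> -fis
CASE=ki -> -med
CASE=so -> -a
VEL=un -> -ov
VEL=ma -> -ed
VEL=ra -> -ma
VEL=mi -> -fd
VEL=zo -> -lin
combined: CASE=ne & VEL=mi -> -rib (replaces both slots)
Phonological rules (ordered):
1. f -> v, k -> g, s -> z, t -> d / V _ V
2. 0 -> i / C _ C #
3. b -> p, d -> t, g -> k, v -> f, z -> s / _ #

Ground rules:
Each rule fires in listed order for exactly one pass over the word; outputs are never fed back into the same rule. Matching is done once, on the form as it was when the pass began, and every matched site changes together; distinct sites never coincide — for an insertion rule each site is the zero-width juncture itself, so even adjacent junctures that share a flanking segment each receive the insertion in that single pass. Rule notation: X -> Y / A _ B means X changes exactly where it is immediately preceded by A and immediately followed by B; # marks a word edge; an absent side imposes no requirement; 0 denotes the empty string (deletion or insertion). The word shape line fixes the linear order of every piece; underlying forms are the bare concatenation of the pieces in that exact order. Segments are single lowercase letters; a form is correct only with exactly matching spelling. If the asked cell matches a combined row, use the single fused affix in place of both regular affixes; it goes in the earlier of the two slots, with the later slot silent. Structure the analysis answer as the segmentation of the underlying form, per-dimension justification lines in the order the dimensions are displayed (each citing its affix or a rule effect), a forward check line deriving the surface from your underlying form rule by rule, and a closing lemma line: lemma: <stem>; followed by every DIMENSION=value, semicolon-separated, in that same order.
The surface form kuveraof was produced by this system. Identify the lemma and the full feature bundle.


underlying: ku-fer-a-ov
CLASS=ne - signalled by the affix ku-
CASE=so - signalled by the affix -a
VEL=un - signalled by the affix -ov
check: kuferaov -> kuveraov -> kuveraov -> kuveraof
lemma: fer; CLASS=ne; CASE=so; VEL=un


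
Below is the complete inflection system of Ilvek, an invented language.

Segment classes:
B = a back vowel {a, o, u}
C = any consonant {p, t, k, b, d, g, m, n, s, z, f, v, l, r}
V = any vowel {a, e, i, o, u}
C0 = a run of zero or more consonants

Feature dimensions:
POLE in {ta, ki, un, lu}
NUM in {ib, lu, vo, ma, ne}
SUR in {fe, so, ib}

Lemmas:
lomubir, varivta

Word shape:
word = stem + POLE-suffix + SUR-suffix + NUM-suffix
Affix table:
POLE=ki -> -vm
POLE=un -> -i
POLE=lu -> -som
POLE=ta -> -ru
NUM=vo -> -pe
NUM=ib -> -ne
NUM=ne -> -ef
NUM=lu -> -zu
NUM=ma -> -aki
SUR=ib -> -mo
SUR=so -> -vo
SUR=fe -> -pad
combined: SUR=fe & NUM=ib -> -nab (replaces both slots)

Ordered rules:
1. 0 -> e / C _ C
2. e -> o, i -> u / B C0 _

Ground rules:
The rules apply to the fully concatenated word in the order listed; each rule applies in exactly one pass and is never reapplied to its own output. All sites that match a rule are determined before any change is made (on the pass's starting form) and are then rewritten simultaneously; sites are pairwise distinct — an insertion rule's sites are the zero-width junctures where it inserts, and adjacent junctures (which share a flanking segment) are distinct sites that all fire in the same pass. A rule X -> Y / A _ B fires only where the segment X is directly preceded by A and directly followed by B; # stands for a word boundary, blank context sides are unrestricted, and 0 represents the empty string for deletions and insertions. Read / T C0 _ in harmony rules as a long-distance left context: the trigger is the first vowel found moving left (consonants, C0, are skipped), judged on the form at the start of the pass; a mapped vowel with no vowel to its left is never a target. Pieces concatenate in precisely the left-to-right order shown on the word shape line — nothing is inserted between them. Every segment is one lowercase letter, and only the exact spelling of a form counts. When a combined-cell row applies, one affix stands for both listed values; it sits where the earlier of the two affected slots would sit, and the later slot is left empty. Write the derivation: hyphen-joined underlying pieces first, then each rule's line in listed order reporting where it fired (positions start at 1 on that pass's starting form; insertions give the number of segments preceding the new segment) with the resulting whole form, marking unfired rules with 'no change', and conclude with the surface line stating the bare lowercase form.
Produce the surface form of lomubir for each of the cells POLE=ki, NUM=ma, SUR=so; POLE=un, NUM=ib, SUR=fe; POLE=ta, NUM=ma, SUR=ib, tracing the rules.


cell POLE=ki, NUM=ma, SUR=so:
underlying: lomubir-vm-vo-aki
1. 0 -> e / C _ C: inserts after position(s) 7, 8, 9: lomubirevemevoaki
2. e -> o, i -> u / B C0 _: fires at position(s) 6, 17: lomuburevemevoaku
surface: lomuburevemevoaku

cell POLE=un, NUM=ib, SUR=fe:
underlying: lomubir-i-nab
1. 0 -> e / C _ C: no change
2. e -> o, i -> u / B C0 _: fires at position(s) 6: lomuburinab
surface: lomuburinab

cell POLE=ta, NUM=ma, SUR=ib:
underlying: lomubir-ru-mo-aki
1. 0 -> e / C _ C: inserts after position(s) 7: lomubirerumoaki
2. e -> o, i -> u / B C0 _: fires at position(s) 6, 15: lomuburerumoaku
surface: lomuburerumoaku


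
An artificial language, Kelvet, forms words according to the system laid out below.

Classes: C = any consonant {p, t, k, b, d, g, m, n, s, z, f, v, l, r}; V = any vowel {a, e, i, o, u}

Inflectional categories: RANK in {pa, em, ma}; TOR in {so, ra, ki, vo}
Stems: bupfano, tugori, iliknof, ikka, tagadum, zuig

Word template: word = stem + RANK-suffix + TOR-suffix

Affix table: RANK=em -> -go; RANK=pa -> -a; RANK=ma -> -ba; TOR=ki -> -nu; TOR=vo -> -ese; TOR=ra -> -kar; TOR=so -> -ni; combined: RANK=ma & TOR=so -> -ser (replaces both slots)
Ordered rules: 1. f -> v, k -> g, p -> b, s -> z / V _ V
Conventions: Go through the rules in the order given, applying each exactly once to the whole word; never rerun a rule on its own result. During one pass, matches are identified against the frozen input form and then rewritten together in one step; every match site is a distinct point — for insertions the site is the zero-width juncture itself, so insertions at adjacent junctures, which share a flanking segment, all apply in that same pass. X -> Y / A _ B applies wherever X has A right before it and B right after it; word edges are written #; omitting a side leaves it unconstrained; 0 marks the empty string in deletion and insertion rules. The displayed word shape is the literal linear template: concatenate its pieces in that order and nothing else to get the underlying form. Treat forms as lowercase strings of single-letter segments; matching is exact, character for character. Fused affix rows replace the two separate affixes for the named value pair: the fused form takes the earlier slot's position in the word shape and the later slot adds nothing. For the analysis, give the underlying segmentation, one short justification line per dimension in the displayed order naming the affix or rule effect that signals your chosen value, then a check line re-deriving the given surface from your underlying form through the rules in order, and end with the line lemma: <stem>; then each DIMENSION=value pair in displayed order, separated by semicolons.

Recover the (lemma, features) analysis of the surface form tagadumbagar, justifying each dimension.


underlying: tagadum-ba-kar
RANK=ma - signalled by the affix -ba
TOR=ra - signalled by the affix -kar
check: tagadumbakar -> tagadumbagar
lemma: tagadum; RANK=ma; TOR=ra


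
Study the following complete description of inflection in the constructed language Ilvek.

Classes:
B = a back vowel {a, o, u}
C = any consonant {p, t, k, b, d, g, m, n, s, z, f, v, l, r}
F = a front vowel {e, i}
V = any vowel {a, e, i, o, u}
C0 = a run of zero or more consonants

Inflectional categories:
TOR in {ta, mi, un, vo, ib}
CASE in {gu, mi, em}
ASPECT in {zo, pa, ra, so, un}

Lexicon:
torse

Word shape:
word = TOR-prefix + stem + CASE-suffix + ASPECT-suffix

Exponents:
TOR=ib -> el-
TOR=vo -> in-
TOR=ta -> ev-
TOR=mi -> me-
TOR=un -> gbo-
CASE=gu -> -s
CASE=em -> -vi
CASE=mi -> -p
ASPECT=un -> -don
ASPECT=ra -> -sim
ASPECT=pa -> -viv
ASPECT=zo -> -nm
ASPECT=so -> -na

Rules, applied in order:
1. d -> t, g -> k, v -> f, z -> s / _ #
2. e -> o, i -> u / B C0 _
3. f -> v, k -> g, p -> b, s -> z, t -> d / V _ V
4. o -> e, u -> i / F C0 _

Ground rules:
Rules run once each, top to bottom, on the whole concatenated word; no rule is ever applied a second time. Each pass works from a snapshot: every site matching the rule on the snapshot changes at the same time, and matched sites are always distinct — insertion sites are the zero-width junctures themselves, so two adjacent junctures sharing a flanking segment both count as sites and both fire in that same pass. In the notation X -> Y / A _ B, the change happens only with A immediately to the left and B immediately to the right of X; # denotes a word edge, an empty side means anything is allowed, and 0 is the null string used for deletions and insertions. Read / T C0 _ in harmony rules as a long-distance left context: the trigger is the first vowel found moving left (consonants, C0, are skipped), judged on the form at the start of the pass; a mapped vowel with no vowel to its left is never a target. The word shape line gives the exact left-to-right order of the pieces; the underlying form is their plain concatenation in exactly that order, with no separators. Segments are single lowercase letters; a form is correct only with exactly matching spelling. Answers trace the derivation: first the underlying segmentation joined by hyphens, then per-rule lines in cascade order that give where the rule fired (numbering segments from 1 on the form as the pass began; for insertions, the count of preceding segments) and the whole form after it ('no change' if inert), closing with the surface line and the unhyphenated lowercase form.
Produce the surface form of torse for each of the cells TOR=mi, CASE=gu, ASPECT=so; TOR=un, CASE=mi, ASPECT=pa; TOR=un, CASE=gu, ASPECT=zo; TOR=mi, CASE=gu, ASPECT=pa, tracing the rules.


cell TOR=mi, CASE=gu, ASPECT=so:
underlying: me-torse-s-na
1. d -> t, g -> k, v -> f, z -> s / _ #: no change
2. e -> o, i -> u / B C0 _: fires at position(s) 7: metorsosna
3. f -> v, k -> g, p -> b, s -> z, t -> d / V _ V: fires at position(s) 3: medorsosna
4. o -> e, u -> i / F C0 _: fires at position(s) 4: medersosna
surface: medersosna

cell TOR=un, CASE=mi, ASPECT=pa:
underlying: gbo-torse-p-viv
1. d -> t, g -> k, v -> f, z -> s / _ #: fires at position(s) 12: gbotorsepvif
2. e -> o, i -> u / B C0 _: fires at position(s) 8: gbotorsopvif
3. f -> v, k -> g, p -> b, s -> z, t -> d / V _ V: fires at position(s) 4: gbodorsopvif
4. o -> e, u -> i / F C0 _: no change
surface: gbodorsopvif

cell TOR=un, CASE=gu, ASPECT=zo:
underlying: gbo-torse-s-nm
1. d -> t, g -> k, v -> f, z -> s / _ #: no change
2. e -> o, i -> u / B C0 _: fires at position(s) 8: gbotorsosnm
3. f -> v, k -> g, p -> b, s -> z, t -> d / V _ V: fires at position(s) 4: gbodorsosnm
4. o -> e, u -> i / F C0 _: no change
surface: gbodorsosnm

cell TOR=mi, CASE=gu, ASPECT=pa:
underlying: me-torse-s-viv
1. d -> t, g -> k, v -> f, z -> s / _ #: fires at position(s) 11: metorsesvif
2. e -> o, i -> u / B C0 _: fires at position(s) 7: metorsosvif
3. f -> v, k -> g, p -> b, s -> z, t -> d / V _ V: fires at position(s) 3: medorsosvif
4. o -> e, u -> i / F C0 _: fires at position(s) 4: medersosvif
surface: medersosvif


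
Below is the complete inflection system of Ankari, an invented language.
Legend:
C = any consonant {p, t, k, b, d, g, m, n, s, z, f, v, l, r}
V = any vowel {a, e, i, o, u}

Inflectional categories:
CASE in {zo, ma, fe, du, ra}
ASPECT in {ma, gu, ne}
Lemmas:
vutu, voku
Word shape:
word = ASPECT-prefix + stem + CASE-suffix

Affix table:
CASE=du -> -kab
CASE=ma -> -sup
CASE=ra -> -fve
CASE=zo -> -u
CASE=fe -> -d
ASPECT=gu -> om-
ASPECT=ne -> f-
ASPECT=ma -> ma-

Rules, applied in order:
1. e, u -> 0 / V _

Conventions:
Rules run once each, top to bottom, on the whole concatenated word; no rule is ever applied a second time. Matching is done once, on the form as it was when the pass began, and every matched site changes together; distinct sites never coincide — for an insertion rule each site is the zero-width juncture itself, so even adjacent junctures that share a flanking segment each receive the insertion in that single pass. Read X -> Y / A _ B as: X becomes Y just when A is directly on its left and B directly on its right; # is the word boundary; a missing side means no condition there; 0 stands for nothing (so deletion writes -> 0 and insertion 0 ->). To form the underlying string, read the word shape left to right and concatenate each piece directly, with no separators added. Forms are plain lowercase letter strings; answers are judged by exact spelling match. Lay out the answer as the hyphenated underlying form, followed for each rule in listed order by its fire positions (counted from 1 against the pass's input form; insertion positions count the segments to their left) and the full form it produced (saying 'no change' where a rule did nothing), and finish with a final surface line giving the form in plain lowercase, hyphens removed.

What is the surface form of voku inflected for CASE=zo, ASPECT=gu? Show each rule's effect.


underlying: om-voku-u
1. e, u -> 0 / V _: fires at position(s) 7: omvoku
surface: omvoku


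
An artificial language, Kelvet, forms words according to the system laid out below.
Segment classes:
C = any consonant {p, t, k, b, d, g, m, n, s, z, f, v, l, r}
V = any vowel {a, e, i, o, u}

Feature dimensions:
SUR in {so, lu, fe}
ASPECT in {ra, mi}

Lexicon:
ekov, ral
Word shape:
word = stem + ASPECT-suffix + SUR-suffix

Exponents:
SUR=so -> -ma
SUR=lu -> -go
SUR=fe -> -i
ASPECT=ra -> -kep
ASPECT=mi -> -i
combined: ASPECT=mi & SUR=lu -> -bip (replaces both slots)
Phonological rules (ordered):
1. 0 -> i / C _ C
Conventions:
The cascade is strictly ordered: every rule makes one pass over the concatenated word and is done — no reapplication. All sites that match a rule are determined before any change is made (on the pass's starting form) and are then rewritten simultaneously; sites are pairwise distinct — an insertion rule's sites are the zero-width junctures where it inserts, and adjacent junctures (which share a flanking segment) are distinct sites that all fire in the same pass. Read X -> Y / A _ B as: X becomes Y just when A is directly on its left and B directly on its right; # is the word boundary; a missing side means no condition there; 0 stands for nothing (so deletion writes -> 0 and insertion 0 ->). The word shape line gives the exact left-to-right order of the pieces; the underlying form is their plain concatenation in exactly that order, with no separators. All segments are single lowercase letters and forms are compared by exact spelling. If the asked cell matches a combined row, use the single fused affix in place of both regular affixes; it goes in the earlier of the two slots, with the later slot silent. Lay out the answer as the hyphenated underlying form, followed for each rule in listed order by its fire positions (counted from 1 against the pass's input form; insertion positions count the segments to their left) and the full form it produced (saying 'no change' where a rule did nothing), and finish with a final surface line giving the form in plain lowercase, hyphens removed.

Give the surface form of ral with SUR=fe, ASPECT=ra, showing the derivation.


underlying: ral-kep-i
1. 0 -> i / C _ C: inserts after position(s) 3: ralikepi
surface: ralikepi


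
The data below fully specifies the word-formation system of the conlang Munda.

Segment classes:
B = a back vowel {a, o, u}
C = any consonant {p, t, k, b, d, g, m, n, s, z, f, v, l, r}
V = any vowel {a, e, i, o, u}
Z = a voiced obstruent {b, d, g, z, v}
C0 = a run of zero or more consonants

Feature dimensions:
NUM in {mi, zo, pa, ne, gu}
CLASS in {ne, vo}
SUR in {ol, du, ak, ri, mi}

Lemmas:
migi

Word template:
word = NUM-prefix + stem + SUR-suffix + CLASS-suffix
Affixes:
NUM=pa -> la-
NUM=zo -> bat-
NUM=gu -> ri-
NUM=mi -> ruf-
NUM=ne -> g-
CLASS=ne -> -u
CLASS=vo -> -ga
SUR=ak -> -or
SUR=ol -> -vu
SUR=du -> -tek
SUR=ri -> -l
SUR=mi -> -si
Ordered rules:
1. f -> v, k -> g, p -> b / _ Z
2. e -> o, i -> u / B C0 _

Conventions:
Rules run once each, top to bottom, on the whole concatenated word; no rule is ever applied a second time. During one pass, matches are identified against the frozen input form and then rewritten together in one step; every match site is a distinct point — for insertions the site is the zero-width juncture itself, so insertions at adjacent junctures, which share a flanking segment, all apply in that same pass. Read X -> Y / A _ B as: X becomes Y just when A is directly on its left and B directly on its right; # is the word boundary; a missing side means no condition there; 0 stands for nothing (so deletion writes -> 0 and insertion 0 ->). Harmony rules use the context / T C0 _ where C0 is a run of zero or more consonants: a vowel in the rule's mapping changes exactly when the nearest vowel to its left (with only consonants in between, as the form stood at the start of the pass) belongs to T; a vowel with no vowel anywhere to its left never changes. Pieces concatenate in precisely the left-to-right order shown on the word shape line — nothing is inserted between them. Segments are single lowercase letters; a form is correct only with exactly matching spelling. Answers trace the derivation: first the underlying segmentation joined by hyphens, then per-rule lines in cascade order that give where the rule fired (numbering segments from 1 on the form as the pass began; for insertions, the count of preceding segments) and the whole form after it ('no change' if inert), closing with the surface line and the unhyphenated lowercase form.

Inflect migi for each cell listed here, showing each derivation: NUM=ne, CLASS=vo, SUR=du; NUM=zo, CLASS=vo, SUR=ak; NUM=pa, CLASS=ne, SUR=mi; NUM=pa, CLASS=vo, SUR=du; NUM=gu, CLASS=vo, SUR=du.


cell NUM=ne, CLASS=vo, SUR=du:
underlying: g-migi-tek-ga
1. f -> v, k -> g, p -> b / _ Z: fires at position(s) 8: gmigitegga
2. e -> o, i -> u / B C0 _: no change
surface: gmigitegga

cell NUM=zo, CLASS=vo, SUR=ak:
underlying: bat-migi-or-ga
1. f -> v, k -> g, p -> b / _ Z: no change
2. e -> o, i -> u / B C0 _: fires at position(s) 5: batmugiorga
surface: batmugiorga

cell NUM=pa, CLASS=ne, SUR=mi:
underlying: la-migi-si-u
1. f -> v, k -> g, p -> b / _ Z: no change
2. e -> o, i -> u / B C0 _: fires at position(s) 4: lamugisiu
surface: lamugisiu

cell NUM=pa, CLASS=vo, SUR=du:
underlying: la-migi-tek-ga
1. f -> v, k -> g, p -> b / _ Z: fires at position(s) 9: lamigitegga
2. e -> o, i -> u / B C0 _: fires at position(s) 4: lamugitegga
surface: lamugitegga

cell NUM=gu, CLASS=vo, SUR=du:
underlying: ri-migi-tek-ga
1. f -> v, k -> g, p -> b / _ Z: fires at position(s) 9: rimigitegga
2. e -> o, i -> u / B C0 _: no change
surface: rimigitegga


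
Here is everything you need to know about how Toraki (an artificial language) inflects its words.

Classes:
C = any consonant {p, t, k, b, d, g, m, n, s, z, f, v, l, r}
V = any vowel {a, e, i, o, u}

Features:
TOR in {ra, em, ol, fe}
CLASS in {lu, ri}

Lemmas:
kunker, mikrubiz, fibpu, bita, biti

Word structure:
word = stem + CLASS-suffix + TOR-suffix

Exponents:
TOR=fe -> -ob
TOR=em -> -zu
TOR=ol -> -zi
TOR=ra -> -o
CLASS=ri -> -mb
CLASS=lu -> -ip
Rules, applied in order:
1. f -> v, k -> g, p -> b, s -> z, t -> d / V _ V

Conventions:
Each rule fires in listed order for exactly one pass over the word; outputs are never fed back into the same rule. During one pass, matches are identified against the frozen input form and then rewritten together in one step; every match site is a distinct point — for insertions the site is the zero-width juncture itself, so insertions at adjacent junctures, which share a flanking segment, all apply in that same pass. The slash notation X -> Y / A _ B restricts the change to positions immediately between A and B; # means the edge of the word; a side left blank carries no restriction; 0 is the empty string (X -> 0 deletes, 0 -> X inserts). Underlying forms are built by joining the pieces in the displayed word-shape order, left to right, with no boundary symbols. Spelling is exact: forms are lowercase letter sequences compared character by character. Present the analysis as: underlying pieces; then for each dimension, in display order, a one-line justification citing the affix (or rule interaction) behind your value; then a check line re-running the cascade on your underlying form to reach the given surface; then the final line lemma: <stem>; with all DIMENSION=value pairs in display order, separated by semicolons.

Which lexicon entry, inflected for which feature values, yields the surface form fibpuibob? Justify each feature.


underlying: fibpu-ip-ob
TOR=fe - signalled by the affix -ob
CLASS=lu - signalled by the affix -ip
check: fibpuipob -> fibpuibob
lemma: fibpu; TOR=fe; CLASS=lu


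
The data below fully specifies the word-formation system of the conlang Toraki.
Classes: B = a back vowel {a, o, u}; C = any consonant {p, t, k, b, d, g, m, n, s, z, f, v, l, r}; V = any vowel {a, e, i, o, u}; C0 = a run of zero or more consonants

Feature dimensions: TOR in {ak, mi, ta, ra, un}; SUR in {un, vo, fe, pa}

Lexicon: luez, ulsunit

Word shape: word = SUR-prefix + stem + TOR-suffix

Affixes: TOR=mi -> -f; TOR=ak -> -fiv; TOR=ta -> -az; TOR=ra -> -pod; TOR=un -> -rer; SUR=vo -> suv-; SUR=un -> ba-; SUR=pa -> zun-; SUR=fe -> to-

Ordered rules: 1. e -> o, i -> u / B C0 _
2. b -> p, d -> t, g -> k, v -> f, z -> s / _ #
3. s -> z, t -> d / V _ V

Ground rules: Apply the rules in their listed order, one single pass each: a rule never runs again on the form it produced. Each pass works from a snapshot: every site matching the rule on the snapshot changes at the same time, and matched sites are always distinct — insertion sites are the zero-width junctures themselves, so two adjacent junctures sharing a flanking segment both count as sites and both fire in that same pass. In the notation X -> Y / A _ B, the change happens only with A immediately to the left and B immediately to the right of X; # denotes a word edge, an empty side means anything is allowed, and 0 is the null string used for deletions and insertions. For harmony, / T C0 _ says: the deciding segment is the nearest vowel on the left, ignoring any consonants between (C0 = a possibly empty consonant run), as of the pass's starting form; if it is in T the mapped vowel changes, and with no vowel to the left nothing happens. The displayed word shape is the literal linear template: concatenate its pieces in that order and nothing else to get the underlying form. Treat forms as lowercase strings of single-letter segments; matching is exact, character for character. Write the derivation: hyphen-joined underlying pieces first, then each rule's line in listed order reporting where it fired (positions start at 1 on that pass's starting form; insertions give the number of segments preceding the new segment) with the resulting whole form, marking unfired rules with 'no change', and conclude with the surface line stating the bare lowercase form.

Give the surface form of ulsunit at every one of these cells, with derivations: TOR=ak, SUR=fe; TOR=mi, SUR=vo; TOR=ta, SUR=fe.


cell TOR=ak, SUR=fe:
underlying: to-ulsunit-fiv
1. e -> o, i -> u / B C0 _: fires at position(s) 8: toulsunutfiv
2. b -> p, d -> t, g -> k, v -> f, z -> s / _ #: fires at position(s) 12: toulsunutfif
3. s -> z, t -> d / V _ V: no change
surface: toulsunutfif

cell TOR=mi, SUR=vo:
underlying: suv-ulsunit-f
1. e -> o, i -> u / B C0 _: fires at position(s) 9: suvulsunutf
2. b -> p, d -> t, g -> k, v -> f, z -> s / _ #: no change
3. s -> z, t -> d / V _ V: no change
surface: suvulsunutf

cell TOR=ta, SUR=fe:
underlying: to-ulsunit-az
1. e -> o, i -> u / B C0 _: fires at position(s) 8: toulsunutaz
2. b -> p, d -> t, g -> k, v -> f, z -> s / _ #: fires at position(s) 11: toulsunutas
3. s -> z, t -> d / V _ V: fires at position(s) 9: toulsunudas
surface: toulsunudas


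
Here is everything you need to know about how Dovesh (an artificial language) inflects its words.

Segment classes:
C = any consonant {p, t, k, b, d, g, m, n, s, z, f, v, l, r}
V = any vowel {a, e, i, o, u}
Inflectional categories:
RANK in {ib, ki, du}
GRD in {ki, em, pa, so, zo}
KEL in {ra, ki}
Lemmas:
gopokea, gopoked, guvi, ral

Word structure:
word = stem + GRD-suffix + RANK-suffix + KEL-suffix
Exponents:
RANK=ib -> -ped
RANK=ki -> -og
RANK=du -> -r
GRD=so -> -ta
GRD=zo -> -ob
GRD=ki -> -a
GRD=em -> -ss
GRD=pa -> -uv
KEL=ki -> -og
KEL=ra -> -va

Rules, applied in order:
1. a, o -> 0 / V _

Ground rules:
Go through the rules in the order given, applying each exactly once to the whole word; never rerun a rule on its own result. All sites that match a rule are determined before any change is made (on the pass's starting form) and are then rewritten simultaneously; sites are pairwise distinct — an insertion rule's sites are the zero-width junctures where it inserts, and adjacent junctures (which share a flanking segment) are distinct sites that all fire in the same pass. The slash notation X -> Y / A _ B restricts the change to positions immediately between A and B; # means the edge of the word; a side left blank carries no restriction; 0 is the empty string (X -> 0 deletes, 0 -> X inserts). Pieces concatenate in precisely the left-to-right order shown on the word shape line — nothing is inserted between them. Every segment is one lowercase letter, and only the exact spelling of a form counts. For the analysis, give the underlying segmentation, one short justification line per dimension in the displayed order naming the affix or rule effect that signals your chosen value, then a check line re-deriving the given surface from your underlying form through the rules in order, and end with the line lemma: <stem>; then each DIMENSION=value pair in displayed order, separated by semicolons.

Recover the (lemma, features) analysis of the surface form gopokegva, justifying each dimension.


underlying: gopokea-a-og-va
RANK=ki - signalled by the affix -og
GRD=ki - signalled by the affix -a
KEL=ra - signalled by the affix -va
check: gopokeaaogva -> gopokegva
lemma: gopokea; RANK=ki; GRD=ki; KEL=ra


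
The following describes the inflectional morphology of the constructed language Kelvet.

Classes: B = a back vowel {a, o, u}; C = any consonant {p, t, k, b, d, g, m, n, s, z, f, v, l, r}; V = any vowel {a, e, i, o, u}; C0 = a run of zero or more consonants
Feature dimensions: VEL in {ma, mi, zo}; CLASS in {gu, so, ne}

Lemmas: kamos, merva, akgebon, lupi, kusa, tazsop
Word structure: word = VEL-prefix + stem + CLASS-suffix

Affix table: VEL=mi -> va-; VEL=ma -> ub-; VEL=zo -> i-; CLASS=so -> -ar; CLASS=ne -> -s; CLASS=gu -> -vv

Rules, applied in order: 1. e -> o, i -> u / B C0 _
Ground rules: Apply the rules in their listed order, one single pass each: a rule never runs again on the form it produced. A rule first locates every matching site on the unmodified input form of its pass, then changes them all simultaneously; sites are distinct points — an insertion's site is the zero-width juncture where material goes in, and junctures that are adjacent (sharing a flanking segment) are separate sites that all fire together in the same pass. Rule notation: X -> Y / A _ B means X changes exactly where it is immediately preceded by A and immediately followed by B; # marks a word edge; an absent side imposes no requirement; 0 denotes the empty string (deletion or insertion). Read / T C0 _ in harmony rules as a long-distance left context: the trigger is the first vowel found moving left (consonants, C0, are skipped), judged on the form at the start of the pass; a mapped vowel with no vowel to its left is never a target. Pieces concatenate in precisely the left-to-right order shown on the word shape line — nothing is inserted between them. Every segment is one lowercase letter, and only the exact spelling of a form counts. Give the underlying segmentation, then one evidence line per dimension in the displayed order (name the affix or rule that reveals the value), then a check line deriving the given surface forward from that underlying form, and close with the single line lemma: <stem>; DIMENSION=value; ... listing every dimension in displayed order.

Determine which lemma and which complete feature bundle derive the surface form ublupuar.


underlying: ub-lupi-ar
VEL=ma - signalled by the affix ub-
CLASS=so - signalled by the affix -ar
check: ublupiar -> ublupuar
lemma: lupi; VEL=ma; CLASS=so


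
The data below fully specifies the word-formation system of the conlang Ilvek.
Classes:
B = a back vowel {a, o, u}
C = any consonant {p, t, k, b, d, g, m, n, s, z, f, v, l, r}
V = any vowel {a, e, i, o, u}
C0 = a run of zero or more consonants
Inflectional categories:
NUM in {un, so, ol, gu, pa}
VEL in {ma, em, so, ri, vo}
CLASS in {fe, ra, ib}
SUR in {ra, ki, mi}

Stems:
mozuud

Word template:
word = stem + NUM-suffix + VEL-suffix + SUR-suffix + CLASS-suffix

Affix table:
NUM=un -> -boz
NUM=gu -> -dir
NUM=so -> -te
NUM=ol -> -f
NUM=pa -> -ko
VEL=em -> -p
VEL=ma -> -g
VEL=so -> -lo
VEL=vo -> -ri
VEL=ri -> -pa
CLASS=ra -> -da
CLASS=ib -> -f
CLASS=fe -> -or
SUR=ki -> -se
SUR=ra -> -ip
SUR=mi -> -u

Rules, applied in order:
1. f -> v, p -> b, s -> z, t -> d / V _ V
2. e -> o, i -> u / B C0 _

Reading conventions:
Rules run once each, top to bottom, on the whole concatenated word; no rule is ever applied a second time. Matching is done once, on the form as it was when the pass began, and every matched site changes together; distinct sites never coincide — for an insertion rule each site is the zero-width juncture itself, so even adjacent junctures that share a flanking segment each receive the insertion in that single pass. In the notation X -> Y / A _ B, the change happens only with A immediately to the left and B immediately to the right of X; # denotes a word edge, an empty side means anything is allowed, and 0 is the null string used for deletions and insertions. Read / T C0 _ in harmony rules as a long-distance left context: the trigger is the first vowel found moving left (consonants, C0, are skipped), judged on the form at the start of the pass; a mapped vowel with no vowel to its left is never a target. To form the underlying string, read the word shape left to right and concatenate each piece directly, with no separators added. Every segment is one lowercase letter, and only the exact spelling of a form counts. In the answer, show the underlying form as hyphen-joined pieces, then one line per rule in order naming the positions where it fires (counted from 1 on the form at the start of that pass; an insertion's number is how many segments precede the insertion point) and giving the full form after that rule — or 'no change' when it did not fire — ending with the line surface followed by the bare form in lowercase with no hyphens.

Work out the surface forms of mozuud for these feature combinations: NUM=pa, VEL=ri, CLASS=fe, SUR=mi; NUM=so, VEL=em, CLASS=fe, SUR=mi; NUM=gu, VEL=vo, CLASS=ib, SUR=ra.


cell NUM=pa, VEL=ri, CLASS=fe, SUR=mi:
underlying: mozuud-ko-pa-u-or
1. f -> v, p -> b, s -> z, t -> d / V _ V: fires at position(s) 9: mozuudkobauor
2. e -> o, i -> u / B C0 _: no change
surface: mozuudkobauor

cell NUM=so, VEL=em, CLASS=fe, SUR=mi:
underlying: mozuud-te-p-u-or
1. f -> v, p -> b, s -> z, t -> d / V _ V: fires at position(s) 9: mozuudtebuor
2. e -> o, i -> u / B C0 _: fires at position(s) 8: mozuudtobuor
surface: mozuudtobuor

cell NUM=gu, VEL=vo, CLASS=ib, SUR=ra:
underlying: mozuud-dir-ri-ip-f
1. f -> v, p -> b, s -> z, t -> d / V _ V: no change
2. e -> o, i -> u / B C0 _: fires at position(s) 8: mozuuddurriipf
surface: mozuuddurriipf


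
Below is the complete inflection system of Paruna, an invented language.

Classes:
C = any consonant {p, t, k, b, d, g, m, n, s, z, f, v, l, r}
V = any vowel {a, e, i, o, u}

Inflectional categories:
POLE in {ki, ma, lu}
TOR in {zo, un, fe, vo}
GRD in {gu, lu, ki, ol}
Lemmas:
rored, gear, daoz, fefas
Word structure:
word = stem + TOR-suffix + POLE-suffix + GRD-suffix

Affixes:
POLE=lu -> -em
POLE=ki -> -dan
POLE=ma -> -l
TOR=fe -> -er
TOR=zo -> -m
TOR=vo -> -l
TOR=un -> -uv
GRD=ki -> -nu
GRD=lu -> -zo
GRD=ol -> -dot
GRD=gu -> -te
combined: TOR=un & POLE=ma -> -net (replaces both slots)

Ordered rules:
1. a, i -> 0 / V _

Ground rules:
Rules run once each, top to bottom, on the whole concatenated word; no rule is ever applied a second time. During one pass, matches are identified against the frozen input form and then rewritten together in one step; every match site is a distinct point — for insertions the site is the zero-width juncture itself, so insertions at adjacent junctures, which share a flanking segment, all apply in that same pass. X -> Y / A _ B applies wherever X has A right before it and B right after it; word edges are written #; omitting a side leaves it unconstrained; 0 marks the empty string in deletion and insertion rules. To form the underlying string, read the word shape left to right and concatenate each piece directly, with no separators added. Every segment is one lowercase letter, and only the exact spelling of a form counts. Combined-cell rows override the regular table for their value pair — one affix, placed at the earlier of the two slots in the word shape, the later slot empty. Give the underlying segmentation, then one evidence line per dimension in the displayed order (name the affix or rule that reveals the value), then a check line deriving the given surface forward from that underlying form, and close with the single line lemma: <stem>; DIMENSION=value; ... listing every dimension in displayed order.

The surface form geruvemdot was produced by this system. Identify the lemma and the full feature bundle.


underlying: gear-uv-em-dot
POLE=lu - signalled by the affix -em
TOR=un - signalled by the affix -uv
GRD=ol - signalled by the affix -dot
check: gearuvemdot -> geruvemdot
lemma: gear; POLE=lu; TOR=un; GRD=ol


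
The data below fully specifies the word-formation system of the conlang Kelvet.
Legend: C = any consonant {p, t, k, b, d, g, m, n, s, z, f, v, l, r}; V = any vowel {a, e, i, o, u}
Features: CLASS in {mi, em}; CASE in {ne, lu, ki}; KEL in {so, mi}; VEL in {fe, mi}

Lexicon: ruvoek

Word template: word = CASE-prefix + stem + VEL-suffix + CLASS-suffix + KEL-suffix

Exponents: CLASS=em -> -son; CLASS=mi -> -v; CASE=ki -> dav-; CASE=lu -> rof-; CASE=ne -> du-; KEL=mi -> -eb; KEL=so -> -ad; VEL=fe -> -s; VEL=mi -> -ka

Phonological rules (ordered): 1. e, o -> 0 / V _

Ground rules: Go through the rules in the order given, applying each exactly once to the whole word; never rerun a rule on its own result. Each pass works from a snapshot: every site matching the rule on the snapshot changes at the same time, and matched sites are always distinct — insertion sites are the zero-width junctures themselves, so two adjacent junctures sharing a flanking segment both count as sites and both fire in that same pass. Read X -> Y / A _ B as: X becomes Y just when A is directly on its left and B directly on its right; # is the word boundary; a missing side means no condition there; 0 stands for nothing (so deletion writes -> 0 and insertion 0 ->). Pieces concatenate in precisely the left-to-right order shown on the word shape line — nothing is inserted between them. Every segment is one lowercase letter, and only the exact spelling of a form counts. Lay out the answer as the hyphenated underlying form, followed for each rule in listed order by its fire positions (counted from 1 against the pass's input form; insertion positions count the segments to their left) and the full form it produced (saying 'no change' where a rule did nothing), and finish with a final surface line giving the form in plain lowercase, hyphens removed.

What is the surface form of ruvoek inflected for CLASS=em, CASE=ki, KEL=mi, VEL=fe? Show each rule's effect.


underlying: dav-ruvoek-s-son-eb
1. e, o -> 0 / V _: fires at position(s) 8: davruvokssoneb
surface: davruvokssoneb
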